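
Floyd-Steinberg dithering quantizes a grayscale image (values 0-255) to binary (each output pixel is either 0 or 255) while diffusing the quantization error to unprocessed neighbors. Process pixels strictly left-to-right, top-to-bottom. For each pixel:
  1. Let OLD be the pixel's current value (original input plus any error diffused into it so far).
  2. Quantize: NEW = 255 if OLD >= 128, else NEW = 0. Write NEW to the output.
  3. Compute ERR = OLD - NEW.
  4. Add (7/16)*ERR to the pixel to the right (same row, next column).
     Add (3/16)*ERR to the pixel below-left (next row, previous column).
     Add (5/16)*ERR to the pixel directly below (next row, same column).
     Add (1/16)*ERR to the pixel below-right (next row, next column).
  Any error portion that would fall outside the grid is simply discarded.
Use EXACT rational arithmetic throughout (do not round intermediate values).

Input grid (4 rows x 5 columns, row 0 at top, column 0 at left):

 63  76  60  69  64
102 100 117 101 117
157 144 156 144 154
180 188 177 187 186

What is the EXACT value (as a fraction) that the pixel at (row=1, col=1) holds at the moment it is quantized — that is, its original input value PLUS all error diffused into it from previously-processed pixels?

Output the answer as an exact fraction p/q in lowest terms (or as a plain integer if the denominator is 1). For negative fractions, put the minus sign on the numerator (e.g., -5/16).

(0,0): OLD=63 → NEW=0, ERR=63
(0,1): OLD=1657/16 → NEW=0, ERR=1657/16
(0,2): OLD=26959/256 → NEW=0, ERR=26959/256
(0,3): OLD=471337/4096 → NEW=0, ERR=471337/4096
(0,4): OLD=7493663/65536 → NEW=0, ERR=7493663/65536
(1,0): OLD=36123/256 → NEW=255, ERR=-29157/256
(1,1): OLD=217533/2048 → NEW=0, ERR=217533/2048
Target (1,1): original=100, with diffused error = 217533/2048

Answer: 217533/2048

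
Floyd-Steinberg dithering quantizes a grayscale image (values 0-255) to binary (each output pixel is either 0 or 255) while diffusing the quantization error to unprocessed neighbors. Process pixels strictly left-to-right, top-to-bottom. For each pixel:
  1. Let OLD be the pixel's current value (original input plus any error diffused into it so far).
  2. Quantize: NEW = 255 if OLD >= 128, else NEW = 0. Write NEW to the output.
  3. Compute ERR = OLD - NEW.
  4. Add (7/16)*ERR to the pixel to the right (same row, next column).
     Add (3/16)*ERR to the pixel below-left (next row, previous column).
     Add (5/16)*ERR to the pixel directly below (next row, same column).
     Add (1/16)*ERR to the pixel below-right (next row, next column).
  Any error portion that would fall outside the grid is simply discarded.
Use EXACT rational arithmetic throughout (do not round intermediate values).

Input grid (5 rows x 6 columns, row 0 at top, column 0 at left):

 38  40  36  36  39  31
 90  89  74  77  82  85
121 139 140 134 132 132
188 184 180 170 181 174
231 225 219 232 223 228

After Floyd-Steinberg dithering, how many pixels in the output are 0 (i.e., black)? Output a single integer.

Answer: 13

Derivation:
(0,0): OLD=38 → NEW=0, ERR=38
(0,1): OLD=453/8 → NEW=0, ERR=453/8
(0,2): OLD=7779/128 → NEW=0, ERR=7779/128
(0,3): OLD=128181/2048 → NEW=0, ERR=128181/2048
(0,4): OLD=2175219/32768 → NEW=0, ERR=2175219/32768
(0,5): OLD=31479461/524288 → NEW=0, ERR=31479461/524288
(1,0): OLD=14399/128 → NEW=0, ERR=14399/128
(1,1): OLD=173753/1024 → NEW=255, ERR=-87367/1024
(1,2): OLD=2324525/32768 → NEW=0, ERR=2324525/32768
(1,3): OLD=18853353/131072 → NEW=255, ERR=-14570007/131072
(1,4): OLD=581175899/8388608 → NEW=0, ERR=581175899/8388608
(1,5): OLD=18551951117/134217728 → NEW=255, ERR=-15673569523/134217728
(2,0): OLD=2296323/16384 → NEW=255, ERR=-1881597/16384
(2,1): OLD=43214673/524288 → NEW=0, ERR=43214673/524288
(2,2): OLD=1443297843/8388608 → NEW=255, ERR=-695797197/8388608
(2,3): OLD=5395399515/67108864 → NEW=0, ERR=5395399515/67108864
(2,4): OLD=343557110929/2147483648 → NEW=255, ERR=-204051219311/2147483648
(2,5): OLD=2002022397703/34359738368 → NEW=0, ERR=2002022397703/34359738368
(3,0): OLD=1405646803/8388608 → NEW=255, ERR=-733448237/8388608
(3,1): OLD=9984164439/67108864 → NEW=255, ERR=-7128595881/67108864
(3,2): OLD=68629572981/536870912 → NEW=0, ERR=68629572981/536870912
(3,3): OLD=7835769748063/34359738368 → NEW=255, ERR=-925963535777/34359738368
(3,4): OLD=42734235881599/274877906944 → NEW=255, ERR=-27359630389121/274877906944
(3,5): OLD=627705020044561/4398046511104 → NEW=255, ERR=-493796840286959/4398046511104
(4,0): OLD=197310644221/1073741824 → NEW=255, ERR=-76493520899/1073741824
(4,1): OLD=3077624313177/17179869184 → NEW=255, ERR=-1303242328743/17179869184
(4,2): OLD=117684862294587/549755813888 → NEW=255, ERR=-22502870246853/549755813888
(4,3): OLD=1715215306959943/8796093022208 → NEW=255, ERR=-527788413703097/8796093022208
(4,4): OLD=20112572438176439/140737488355328 → NEW=255, ERR=-15775487092432201/140737488355328
(4,5): OLD=309966322668067745/2251799813685248 → NEW=255, ERR=-264242629821670495/2251799813685248
Output grid:
  Row 0: ......  (6 black, running=6)
  Row 1: .#.#.#  (3 black, running=9)
  Row 2: #.#.#.  (3 black, running=12)
  Row 3: ##.###  (1 black, running=13)
  Row 4: ######  (0 black, running=13)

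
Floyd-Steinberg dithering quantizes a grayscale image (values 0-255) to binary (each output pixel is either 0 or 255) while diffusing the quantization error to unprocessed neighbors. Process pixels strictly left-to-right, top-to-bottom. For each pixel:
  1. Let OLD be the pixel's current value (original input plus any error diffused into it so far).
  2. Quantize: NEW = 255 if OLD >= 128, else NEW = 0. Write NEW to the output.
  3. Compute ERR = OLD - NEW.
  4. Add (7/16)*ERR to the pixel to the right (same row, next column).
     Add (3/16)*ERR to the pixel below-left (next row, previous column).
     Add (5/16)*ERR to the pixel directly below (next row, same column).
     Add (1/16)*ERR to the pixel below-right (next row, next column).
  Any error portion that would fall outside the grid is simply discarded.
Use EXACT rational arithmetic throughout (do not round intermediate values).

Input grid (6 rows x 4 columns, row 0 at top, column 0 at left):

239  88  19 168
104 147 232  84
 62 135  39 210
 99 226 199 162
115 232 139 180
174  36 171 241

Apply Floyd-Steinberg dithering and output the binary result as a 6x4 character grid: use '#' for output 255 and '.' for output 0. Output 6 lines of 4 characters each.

(0,0): OLD=239 → NEW=255, ERR=-16
(0,1): OLD=81 → NEW=0, ERR=81
(0,2): OLD=871/16 → NEW=0, ERR=871/16
(0,3): OLD=49105/256 → NEW=255, ERR=-16175/256
(1,0): OLD=1827/16 → NEW=0, ERR=1827/16
(1,1): OLD=29629/128 → NEW=255, ERR=-3011/128
(1,2): OLD=950009/4096 → NEW=255, ERR=-94471/4096
(1,3): OLD=3772703/65536 → NEW=0, ERR=3772703/65536
(2,0): OLD=191023/2048 → NEW=0, ERR=191023/2048
(2,1): OLD=11224221/65536 → NEW=255, ERR=-5487459/65536
(2,2): OLD=587631/131072 → NEW=0, ERR=587631/131072
(2,3): OLD=479219295/2097152 → NEW=255, ERR=-55554465/2097152
(3,0): OLD=117910327/1048576 → NEW=0, ERR=117910327/1048576
(3,1): OLD=4289933305/16777216 → NEW=255, ERR=11743225/16777216
(3,2): OLD=51138845495/268435456 → NEW=255, ERR=-17312195785/268435456
(3,3): OLD=540247942145/4294967296 → NEW=0, ERR=540247942145/4294967296
(4,0): OLD=40338133275/268435456 → NEW=255, ERR=-28112908005/268435456
(4,1): OLD=389414985497/2147483648 → NEW=255, ERR=-158193344743/2147483648
(4,2): OLD=7576074869137/68719476736 → NEW=0, ERR=7576074869137/68719476736
(4,3): OLD=289732530334279/1099511627776 → NEW=255, ERR=9357065251399/1099511627776
(5,0): OLD=4379498121603/34359738368 → NEW=0, ERR=4379498121603/34359738368
(5,1): OLD=91115777301629/1099511627776 → NEW=0, ERR=91115777301629/1099511627776
(5,2): OLD=262452277967705/1099511627776 → NEW=255, ERR=-17923187115175/1099511627776
(5,3): OLD=2141128525530609/8796093022208 → NEW=255, ERR=-101875195132431/8796093022208
Row 0: #..#
Row 1: .##.
Row 2: .#.#
Row 3: .##.
Row 4: ##.#
Row 5: ..##

Answer: #..#
.##.
.#.#
.##.
##.#
..##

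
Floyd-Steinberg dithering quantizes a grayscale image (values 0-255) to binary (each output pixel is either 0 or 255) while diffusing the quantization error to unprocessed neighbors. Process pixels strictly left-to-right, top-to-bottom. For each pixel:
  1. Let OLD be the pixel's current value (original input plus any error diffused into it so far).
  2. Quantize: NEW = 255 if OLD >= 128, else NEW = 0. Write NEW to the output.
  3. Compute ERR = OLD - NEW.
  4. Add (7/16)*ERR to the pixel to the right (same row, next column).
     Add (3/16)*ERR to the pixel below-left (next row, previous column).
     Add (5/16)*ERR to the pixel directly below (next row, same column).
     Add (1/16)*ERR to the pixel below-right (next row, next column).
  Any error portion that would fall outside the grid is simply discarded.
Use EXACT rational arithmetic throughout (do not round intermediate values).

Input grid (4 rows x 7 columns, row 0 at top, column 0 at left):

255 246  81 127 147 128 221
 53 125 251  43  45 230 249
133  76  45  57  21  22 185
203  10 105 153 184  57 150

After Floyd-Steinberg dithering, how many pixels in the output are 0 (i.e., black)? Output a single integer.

(0,0): OLD=255 → NEW=255, ERR=0
(0,1): OLD=246 → NEW=255, ERR=-9
(0,2): OLD=1233/16 → NEW=0, ERR=1233/16
(0,3): OLD=41143/256 → NEW=255, ERR=-24137/256
(0,4): OLD=433153/4096 → NEW=0, ERR=433153/4096
(0,5): OLD=11420679/65536 → NEW=255, ERR=-5291001/65536
(0,6): OLD=194698289/1048576 → NEW=255, ERR=-72688591/1048576
(1,0): OLD=821/16 → NEW=0, ERR=821/16
(1,1): OLD=20363/128 → NEW=255, ERR=-12277/128
(1,2): OLD=880143/4096 → NEW=255, ERR=-164337/4096
(1,3): OLD=337959/16384 → NEW=0, ERR=337959/16384
(1,4): OLD=69248937/1048576 → NEW=0, ERR=69248937/1048576
(1,5): OLD=1906521777/8388608 → NEW=255, ERR=-232573263/8388608
(1,6): OLD=28207409663/134217728 → NEW=255, ERR=-6018110977/134217728
(2,0): OLD=268393/2048 → NEW=255, ERR=-253847/2048
(2,1): OLD=-820277/65536 → NEW=0, ERR=-820277/65536
(2,2): OLD=26066705/1048576 → NEW=0, ERR=26066705/1048576
(2,3): OLD=706295833/8388608 → NEW=0, ERR=706295833/8388608
(2,4): OLD=5003957909/67108864 → NEW=0, ERR=5003957909/67108864
(2,5): OLD=89503720947/2147483648 → NEW=0, ERR=89503720947/2147483648
(2,6): OLD=6442090011221/34359738368 → NEW=255, ERR=-2319643272619/34359738368
(3,0): OLD=169784577/1048576 → NEW=255, ERR=-97602303/1048576
(3,1): OLD=-316417835/8388608 → NEW=0, ERR=-316417835/8388608
(3,2): OLD=7467248419/67108864 → NEW=0, ERR=7467248419/67108864
(3,3): OLD=65371303543/268435456 → NEW=255, ERR=-3079737737/268435456
(3,4): OLD=7399682707969/34359738368 → NEW=255, ERR=-1362050575871/34359738368
(3,5): OLD=12282560833915/274877906944 → NEW=0, ERR=12282560833915/274877906944
(3,6): OLD=664355647879461/4398046511104 → NEW=255, ERR=-457146212452059/4398046511104
Output grid:
  Row 0: ##.#.##  (2 black, running=2)
  Row 1: .##..##  (3 black, running=5)
  Row 2: #.....#  (5 black, running=10)
  Row 3: #..##.#  (3 black, running=13)

Answer: 13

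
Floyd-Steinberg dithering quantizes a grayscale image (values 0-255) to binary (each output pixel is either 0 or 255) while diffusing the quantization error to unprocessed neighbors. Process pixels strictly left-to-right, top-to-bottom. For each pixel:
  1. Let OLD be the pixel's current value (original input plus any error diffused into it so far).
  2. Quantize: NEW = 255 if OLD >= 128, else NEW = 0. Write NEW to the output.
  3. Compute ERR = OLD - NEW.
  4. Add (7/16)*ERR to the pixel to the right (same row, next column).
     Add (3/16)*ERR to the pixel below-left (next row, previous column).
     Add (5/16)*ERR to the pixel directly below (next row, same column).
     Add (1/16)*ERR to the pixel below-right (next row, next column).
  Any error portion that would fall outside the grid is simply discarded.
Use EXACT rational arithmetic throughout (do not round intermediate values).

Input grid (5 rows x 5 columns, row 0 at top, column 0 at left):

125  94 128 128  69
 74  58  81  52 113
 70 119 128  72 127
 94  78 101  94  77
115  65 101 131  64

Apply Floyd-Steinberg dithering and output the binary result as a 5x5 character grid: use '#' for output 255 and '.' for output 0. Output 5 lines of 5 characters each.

Answer: .#.#.
....#
.##..
..#.#
#..#.

Derivation:
(0,0): OLD=125 → NEW=0, ERR=125
(0,1): OLD=2379/16 → NEW=255, ERR=-1701/16
(0,2): OLD=20861/256 → NEW=0, ERR=20861/256
(0,3): OLD=670315/4096 → NEW=255, ERR=-374165/4096
(0,4): OLD=1902829/65536 → NEW=0, ERR=1902829/65536
(1,0): OLD=23841/256 → NEW=0, ERR=23841/256
(1,1): OLD=181479/2048 → NEW=0, ERR=181479/2048
(1,2): OLD=7960051/65536 → NEW=0, ERR=7960051/65536
(1,3): OLD=22840503/262144 → NEW=0, ERR=22840503/262144
(1,4): OLD=647949893/4194304 → NEW=255, ERR=-421597627/4194304
(2,0): OLD=3791837/32768 → NEW=0, ERR=3791837/32768
(2,1): OLD=236886351/1048576 → NEW=255, ERR=-30500529/1048576
(2,2): OLD=2937787309/16777216 → NEW=255, ERR=-1340402771/16777216
(2,3): OLD=14232095927/268435456 → NEW=0, ERR=14232095927/268435456
(2,4): OLD=533562952513/4294967296 → NEW=0, ERR=533562952513/4294967296
(3,0): OLD=2092250637/16777216 → NEW=0, ERR=2092250637/16777216
(3,1): OLD=15531944969/134217728 → NEW=0, ERR=15531944969/134217728
(3,2): OLD=578894857139/4294967296 → NEW=255, ERR=-516321803341/4294967296
(3,3): OLD=655186451515/8589934592 → NEW=0, ERR=655186451515/8589934592
(3,4): OLD=20960161172743/137438953472 → NEW=255, ERR=-14086771962617/137438953472
(4,0): OLD=377246479907/2147483648 → NEW=255, ERR=-170361850333/2147483648
(4,1): OLD=3553462031267/68719476736 → NEW=0, ERR=3553462031267/68719476736
(4,2): OLD=118295995017453/1099511627776 → NEW=0, ERR=118295995017453/1099511627776
(4,3): OLD=3081706757152163/17592186044416 → NEW=255, ERR=-1404300684173917/17592186044416
(4,4): OLD=510581516892405/281474976710656 → NEW=0, ERR=510581516892405/281474976710656
Row 0: .#.#.
Row 1: ....#
Row 2: .##..
Row 3: ..#.#
Row 4: #..#.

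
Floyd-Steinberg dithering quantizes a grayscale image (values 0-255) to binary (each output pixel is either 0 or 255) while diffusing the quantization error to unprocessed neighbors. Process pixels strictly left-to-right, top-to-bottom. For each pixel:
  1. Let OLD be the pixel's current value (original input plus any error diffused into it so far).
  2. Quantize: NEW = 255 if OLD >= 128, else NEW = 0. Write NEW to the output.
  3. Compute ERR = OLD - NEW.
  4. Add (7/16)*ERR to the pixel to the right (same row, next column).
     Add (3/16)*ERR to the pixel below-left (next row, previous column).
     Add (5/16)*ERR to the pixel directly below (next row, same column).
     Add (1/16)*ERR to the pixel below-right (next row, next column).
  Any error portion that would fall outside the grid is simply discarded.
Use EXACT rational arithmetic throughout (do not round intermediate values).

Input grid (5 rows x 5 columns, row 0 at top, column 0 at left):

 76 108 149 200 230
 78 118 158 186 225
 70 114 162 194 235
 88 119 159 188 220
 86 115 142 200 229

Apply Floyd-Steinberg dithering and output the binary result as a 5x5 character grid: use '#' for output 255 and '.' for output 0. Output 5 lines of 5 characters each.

Answer: .#.##
.####
..#.#
#.###
.#.##

Derivation:
(0,0): OLD=76 → NEW=0, ERR=76
(0,1): OLD=565/4 → NEW=255, ERR=-455/4
(0,2): OLD=6351/64 → NEW=0, ERR=6351/64
(0,3): OLD=249257/1024 → NEW=255, ERR=-11863/1024
(0,4): OLD=3685279/16384 → NEW=255, ERR=-492641/16384
(1,0): OLD=5147/64 → NEW=0, ERR=5147/64
(1,1): OLD=72189/512 → NEW=255, ERR=-58371/512
(1,2): OLD=2127489/16384 → NEW=255, ERR=-2050431/16384
(1,3): OLD=8401165/65536 → NEW=255, ERR=-8310515/65536
(1,4): OLD=167143943/1048576 → NEW=255, ERR=-100242937/1048576
(2,0): OLD=604207/8192 → NEW=0, ERR=604207/8192
(2,1): OLD=24170293/262144 → NEW=0, ERR=24170293/262144
(2,2): OLD=555022687/4194304 → NEW=255, ERR=-514524833/4194304
(2,3): OLD=5030255405/67108864 → NEW=0, ERR=5030255405/67108864
(2,4): OLD=246953409275/1073741824 → NEW=255, ERR=-26850755845/1073741824
(3,0): OLD=538282751/4194304 → NEW=255, ERR=-531264769/4194304
(3,1): OLD=2483252179/33554432 → NEW=0, ERR=2483252179/33554432
(3,2): OLD=185606855105/1073741824 → NEW=255, ERR=-88197310015/1073741824
(3,3): OLD=350323005513/2147483648 → NEW=255, ERR=-197285324727/2147483648
(3,4): OLD=6070605782381/34359738368 → NEW=255, ERR=-2691127501459/34359738368
(4,0): OLD=32370064209/536870912 → NEW=0, ERR=32370064209/536870912
(4,1): OLD=2425590492817/17179869184 → NEW=255, ERR=-1955276149103/17179869184
(4,2): OLD=14826522263327/274877906944 → NEW=0, ERR=14826522263327/274877906944
(4,3): OLD=769966778839953/4398046511104 → NEW=255, ERR=-351535081491567/4398046511104
(4,4): OLD=11527334900269431/70368744177664 → NEW=255, ERR=-6416694865034889/70368744177664
Row 0: .#.##
Row 1: .####
Row 2: ..#.#
Row 3: #.###
Row 4: .#.##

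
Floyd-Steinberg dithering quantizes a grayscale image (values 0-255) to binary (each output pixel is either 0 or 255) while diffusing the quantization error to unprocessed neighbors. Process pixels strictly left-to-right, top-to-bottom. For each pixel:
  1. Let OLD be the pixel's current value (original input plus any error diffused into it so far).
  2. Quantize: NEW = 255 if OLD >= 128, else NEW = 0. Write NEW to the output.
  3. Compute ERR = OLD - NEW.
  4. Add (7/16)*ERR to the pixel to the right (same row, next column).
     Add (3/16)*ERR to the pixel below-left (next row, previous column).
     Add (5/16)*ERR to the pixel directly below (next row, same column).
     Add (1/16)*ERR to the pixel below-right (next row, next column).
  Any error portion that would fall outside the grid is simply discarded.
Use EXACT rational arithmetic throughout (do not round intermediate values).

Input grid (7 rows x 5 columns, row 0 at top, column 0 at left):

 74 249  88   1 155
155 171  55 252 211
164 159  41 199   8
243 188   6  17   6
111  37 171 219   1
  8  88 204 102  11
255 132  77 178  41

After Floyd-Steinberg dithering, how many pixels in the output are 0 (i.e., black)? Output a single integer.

Answer: 19

Derivation:
(0,0): OLD=74 → NEW=0, ERR=74
(0,1): OLD=2251/8 → NEW=255, ERR=211/8
(0,2): OLD=12741/128 → NEW=0, ERR=12741/128
(0,3): OLD=91235/2048 → NEW=0, ERR=91235/2048
(0,4): OLD=5717685/32768 → NEW=255, ERR=-2638155/32768
(1,0): OLD=23433/128 → NEW=255, ERR=-9207/128
(1,1): OLD=175167/1024 → NEW=255, ERR=-85953/1024
(1,2): OLD=1945899/32768 → NEW=0, ERR=1945899/32768
(1,3): OLD=37096975/131072 → NEW=255, ERR=3673615/131072
(1,4): OLD=421290317/2097152 → NEW=255, ERR=-113483443/2097152
(2,0): OLD=2060837/16384 → NEW=0, ERR=2060837/16384
(2,1): OLD=101941735/524288 → NEW=255, ERR=-31751705/524288
(2,2): OLD=277418357/8388608 → NEW=0, ERR=277418357/8388608
(2,3): OLD=28963161999/134217728 → NEW=255, ERR=-5262358641/134217728
(2,4): OLD=-52209561303/2147483648 → NEW=0, ERR=-52209561303/2147483648
(3,0): OLD=2272910549/8388608 → NEW=255, ERR=133815509/8388608
(3,1): OLD=12758454321/67108864 → NEW=255, ERR=-4354305999/67108864
(3,2): OLD=-49797425941/2147483648 → NEW=0, ERR=-49797425941/2147483648
(3,3): OLD=-33883088141/4294967296 → NEW=0, ERR=-33883088141/4294967296
(3,4): OLD=-515355846113/68719476736 → NEW=0, ERR=-515355846113/68719476736
(4,0): OLD=111475044827/1073741824 → NEW=0, ERR=111475044827/1073741824
(4,1): OLD=2020136479835/34359738368 → NEW=0, ERR=2020136479835/34359738368
(4,2): OLD=101122806671541/549755813888 → NEW=255, ERR=-39064925869899/549755813888
(4,3): OLD=1606088033016411/8796093022208 → NEW=255, ERR=-636915687646629/8796093022208
(4,4): OLD=-4716892631196163/140737488355328 → NEW=0, ERR=-4716892631196163/140737488355328
(5,0): OLD=28294463122929/549755813888 → NEW=0, ERR=28294463122929/549755813888
(5,1): OLD=536804395771667/4398046511104 → NEW=0, ERR=536804395771667/4398046511104
(5,2): OLD=31706922971596203/140737488355328 → NEW=255, ERR=-4181136559012437/140737488355328
(5,3): OLD=31327767788698821/562949953421312 → NEW=0, ERR=31327767788698821/562949953421312
(5,4): OLD=183273109689735143/9007199254740992 → NEW=0, ERR=183273109689735143/9007199254740992
(6,0): OLD=20686221477536481/70368744177664 → NEW=255, ERR=2742191712232161/70368744177664
(6,1): OLD=416216935583602223/2251799813685248 → NEW=255, ERR=-157992016906136017/2251799813685248
(6,2): OLD=1984559391495757813/36028797018963968 → NEW=0, ERR=1984559391495757813/36028797018963968
(6,3): OLD=127655721700032946119/576460752303423488 → NEW=255, ERR=-19341770137340043321/576460752303423488
(6,4): OLD=333492891866008343345/9223372036854775808 → NEW=0, ERR=333492891866008343345/9223372036854775808
Output grid:
  Row 0: .#..#  (3 black, running=3)
  Row 1: ##.##  (1 black, running=4)
  Row 2: .#.#.  (3 black, running=7)
  Row 3: ##...  (3 black, running=10)
  Row 4: ..##.  (3 black, running=13)
  Row 5: ..#..  (4 black, running=17)
  Row 6: ##.#.  (2 black, running=19)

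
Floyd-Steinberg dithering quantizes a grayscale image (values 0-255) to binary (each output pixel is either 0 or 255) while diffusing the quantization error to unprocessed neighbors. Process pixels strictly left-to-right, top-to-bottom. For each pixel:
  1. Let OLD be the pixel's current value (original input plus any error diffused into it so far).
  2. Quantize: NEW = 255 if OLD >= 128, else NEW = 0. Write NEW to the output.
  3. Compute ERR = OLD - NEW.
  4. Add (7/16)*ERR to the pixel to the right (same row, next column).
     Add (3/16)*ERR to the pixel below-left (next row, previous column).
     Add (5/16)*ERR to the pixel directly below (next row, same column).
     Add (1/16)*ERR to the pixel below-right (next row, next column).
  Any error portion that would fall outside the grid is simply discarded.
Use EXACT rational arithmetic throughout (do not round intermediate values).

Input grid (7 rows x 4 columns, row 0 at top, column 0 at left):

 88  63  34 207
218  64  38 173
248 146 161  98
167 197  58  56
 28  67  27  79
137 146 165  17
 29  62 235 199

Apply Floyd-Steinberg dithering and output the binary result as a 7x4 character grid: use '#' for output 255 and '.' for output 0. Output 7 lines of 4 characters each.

(0,0): OLD=88 → NEW=0, ERR=88
(0,1): OLD=203/2 → NEW=0, ERR=203/2
(0,2): OLD=2509/32 → NEW=0, ERR=2509/32
(0,3): OLD=123547/512 → NEW=255, ERR=-7013/512
(1,0): OLD=8465/32 → NEW=255, ERR=305/32
(1,1): OLD=30743/256 → NEW=0, ERR=30743/256
(1,2): OLD=973347/8192 → NEW=0, ERR=973347/8192
(1,3): OLD=29570149/131072 → NEW=255, ERR=-3853211/131072
(2,0): OLD=1120237/4096 → NEW=255, ERR=75757/4096
(2,1): OLD=28114111/131072 → NEW=255, ERR=-5309249/131072
(2,2): OLD=47815659/262144 → NEW=255, ERR=-19031061/262144
(2,3): OLD=270439359/4194304 → NEW=0, ERR=270439359/4194304
(3,0): OLD=346417757/2097152 → NEW=255, ERR=-188356003/2097152
(3,1): OLD=4449033283/33554432 → NEW=255, ERR=-4107346877/33554432
(3,2): OLD=-4661417411/536870912 → NEW=0, ERR=-4661417411/536870912
(3,3): OLD=582511992107/8589934592 → NEW=0, ERR=582511992107/8589934592
(4,0): OLD=-12358135335/536870912 → NEW=0, ERR=-12358135335/536870912
(4,1): OLD=49113765579/4294967296 → NEW=0, ERR=49113765579/4294967296
(4,2): OLD=4721586244779/137438953472 → NEW=0, ERR=4721586244779/137438953472
(4,3): OLD=252181577413405/2199023255552 → NEW=0, ERR=252181577413405/2199023255552
(5,0): OLD=9067584196169/68719476736 → NEW=255, ERR=-8455882371511/68719476736
(5,1): OLD=221534320690655/2199023255552 → NEW=0, ERR=221534320690655/2199023255552
(5,2): OLD=266111859977839/1099511627776 → NEW=255, ERR=-14263605105041/1099511627776
(5,3): OLD=1734897121023059/35184372088832 → NEW=0, ERR=1734897121023059/35184372088832
(6,0): OLD=332008573206333/35184372088832 → NEW=0, ERR=332008573206333/35184372088832
(6,1): OLD=49250984915520507/562949953421312 → NEW=0, ERR=49250984915520507/562949953421312
(6,2): OLD=2564921738109786221/9007199254740992 → NEW=255, ERR=268085928150833261/9007199254740992
(6,3): OLD=32659344786040171003/144115188075855872 → NEW=255, ERR=-4090028173303076357/144115188075855872
Row 0: ...#
Row 1: #..#
Row 2: ###.
Row 3: ##..
Row 4: ....
Row 5: #.#.
Row 6: ..##

Answer: ...#
#..#
###.
##..
....
#.#.
..##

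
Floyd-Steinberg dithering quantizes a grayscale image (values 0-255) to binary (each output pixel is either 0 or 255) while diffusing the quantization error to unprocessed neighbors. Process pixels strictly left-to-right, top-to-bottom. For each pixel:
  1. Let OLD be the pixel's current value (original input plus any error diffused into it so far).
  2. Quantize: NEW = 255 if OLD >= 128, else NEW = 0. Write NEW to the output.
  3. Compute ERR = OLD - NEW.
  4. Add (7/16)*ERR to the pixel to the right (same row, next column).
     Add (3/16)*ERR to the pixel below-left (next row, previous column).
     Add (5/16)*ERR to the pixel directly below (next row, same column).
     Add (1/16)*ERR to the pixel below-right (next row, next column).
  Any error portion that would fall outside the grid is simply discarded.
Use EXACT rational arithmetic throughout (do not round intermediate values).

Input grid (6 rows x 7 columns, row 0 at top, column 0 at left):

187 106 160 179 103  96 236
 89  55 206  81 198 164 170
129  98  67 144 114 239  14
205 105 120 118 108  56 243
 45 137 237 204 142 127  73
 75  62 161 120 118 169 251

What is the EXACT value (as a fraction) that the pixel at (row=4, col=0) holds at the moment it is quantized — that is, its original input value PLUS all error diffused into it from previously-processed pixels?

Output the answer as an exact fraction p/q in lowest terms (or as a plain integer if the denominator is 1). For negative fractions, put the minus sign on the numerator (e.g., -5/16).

Answer: 26707597193/536870912

Derivation:
(0,0): OLD=187 → NEW=255, ERR=-68
(0,1): OLD=305/4 → NEW=0, ERR=305/4
(0,2): OLD=12375/64 → NEW=255, ERR=-3945/64
(0,3): OLD=155681/1024 → NEW=255, ERR=-105439/1024
(0,4): OLD=949479/16384 → NEW=0, ERR=949479/16384
(0,5): OLD=31812177/262144 → NEW=0, ERR=31812177/262144
(0,6): OLD=1212540983/4194304 → NEW=255, ERR=142993463/4194304
(1,0): OLD=5251/64 → NEW=0, ERR=5251/64
(1,1): OLD=50645/512 → NEW=0, ERR=50645/512
(1,2): OLD=3530297/16384 → NEW=255, ERR=-647623/16384
(1,3): OLD=2525925/65536 → NEW=0, ERR=2525925/65536
(1,4): OLD=1045600559/4194304 → NEW=255, ERR=-23946961/4194304
(1,5): OLD=7027623071/33554432 → NEW=255, ERR=-1528757089/33554432
(1,6): OLD=90358452593/536870912 → NEW=255, ERR=-46543629967/536870912
(2,0): OLD=1418743/8192 → NEW=255, ERR=-670217/8192
(2,1): OLD=23811661/262144 → NEW=0, ERR=23811661/262144
(2,2): OLD=452131495/4194304 → NEW=0, ERR=452131495/4194304
(2,3): OLD=6699630255/33554432 → NEW=255, ERR=-1856749905/33554432
(2,4): OLD=21977579263/268435456 → NEW=0, ERR=21977579263/268435456
(2,5): OLD=2095683809141/8589934592 → NEW=255, ERR=-94749511819/8589934592
(2,6): OLD=-2853953446269/137438953472 → NEW=0, ERR=-2853953446269/137438953472
(3,0): OLD=824032583/4194304 → NEW=255, ERR=-245514937/4194304
(3,1): OLD=4123001211/33554432 → NEW=0, ERR=4123001211/33554432
(3,2): OLD=54424210305/268435456 → NEW=255, ERR=-14026830975/268435456
(3,3): OLD=107304370343/1073741824 → NEW=0, ERR=107304370343/1073741824
(3,4): OLD=23609287885127/137438953472 → NEW=255, ERR=-11437645250233/137438953472
(3,5): OLD=19096242428805/1099511627776 → NEW=0, ERR=19096242428805/1099511627776
(3,6): OLD=4282288830431131/17592186044416 → NEW=255, ERR=-203718610894949/17592186044416
(4,0): OLD=26707597193/536870912 → NEW=0, ERR=26707597193/536870912
Target (4,0): original=45, with diffused error = 26707597193/536870912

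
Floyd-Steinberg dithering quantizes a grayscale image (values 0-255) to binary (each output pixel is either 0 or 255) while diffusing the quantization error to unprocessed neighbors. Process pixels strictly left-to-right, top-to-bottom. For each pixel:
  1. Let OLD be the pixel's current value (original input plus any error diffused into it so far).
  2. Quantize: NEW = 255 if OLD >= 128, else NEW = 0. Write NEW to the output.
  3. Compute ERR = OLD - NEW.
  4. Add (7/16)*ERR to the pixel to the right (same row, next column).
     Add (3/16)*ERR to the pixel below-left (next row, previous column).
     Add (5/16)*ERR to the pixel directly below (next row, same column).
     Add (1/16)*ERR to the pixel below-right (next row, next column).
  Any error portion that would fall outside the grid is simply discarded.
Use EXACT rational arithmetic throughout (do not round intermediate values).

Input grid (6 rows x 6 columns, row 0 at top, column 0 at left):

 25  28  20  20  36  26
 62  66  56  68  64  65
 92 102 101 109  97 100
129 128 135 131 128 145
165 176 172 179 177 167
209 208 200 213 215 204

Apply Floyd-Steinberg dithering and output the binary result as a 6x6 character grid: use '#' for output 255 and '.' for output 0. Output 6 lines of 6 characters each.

(0,0): OLD=25 → NEW=0, ERR=25
(0,1): OLD=623/16 → NEW=0, ERR=623/16
(0,2): OLD=9481/256 → NEW=0, ERR=9481/256
(0,3): OLD=148287/4096 → NEW=0, ERR=148287/4096
(0,4): OLD=3397305/65536 → NEW=0, ERR=3397305/65536
(0,5): OLD=51044111/1048576 → NEW=0, ERR=51044111/1048576
(1,0): OLD=19741/256 → NEW=0, ERR=19741/256
(1,1): OLD=246603/2048 → NEW=0, ERR=246603/2048
(1,2): OLD=8485287/65536 → NEW=255, ERR=-8226393/65536
(1,3): OLD=9550107/262144 → NEW=0, ERR=9550107/262144
(1,4): OLD=1804023025/16777216 → NEW=0, ERR=1804023025/16777216
(1,5): OLD=35029704775/268435456 → NEW=255, ERR=-33421336505/268435456
(2,0): OLD=4544105/32768 → NEW=255, ERR=-3811735/32768
(2,1): OLD=73421459/1048576 → NEW=0, ERR=73421459/1048576
(2,2): OLD=1791199609/16777216 → NEW=0, ERR=1791199609/16777216
(2,3): OLD=24080004337/134217728 → NEW=255, ERR=-10145516303/134217728
(2,4): OLD=328411741523/4294967296 → NEW=0, ERR=328411741523/4294967296
(2,5): OLD=6958952838261/68719476736 → NEW=0, ERR=6958952838261/68719476736
(3,0): OLD=1774647641/16777216 → NEW=0, ERR=1774647641/16777216
(3,1): OLD=28038989541/134217728 → NEW=255, ERR=-6186531099/134217728
(3,2): OLD=148606978495/1073741824 → NEW=255, ERR=-125197186625/1073741824
(3,3): OLD=5317229942909/68719476736 → NEW=0, ERR=5317229942909/68719476736
(3,4): OLD=109956695722589/549755813888 → NEW=255, ERR=-30231036818851/549755813888
(3,5): OLD=1384211046933587/8796093022208 → NEW=255, ERR=-858792673729453/8796093022208
(4,0): OLD=406761114263/2147483648 → NEW=255, ERR=-140847215977/2147483648
(4,1): OLD=4042432731307/34359738368 → NEW=0, ERR=4042432731307/34359738368
(4,2): OLD=218431144401809/1099511627776 → NEW=255, ERR=-61944320681071/1099511627776
(4,3): OLD=2831181312598581/17592186044416 → NEW=255, ERR=-1654826128727499/17592186044416
(4,4): OLD=29608776908685445/281474976710656 → NEW=0, ERR=29608776908685445/281474976710656
(4,5): OLD=806477457483706755/4503599627370496 → NEW=255, ERR=-341940447495769725/4503599627370496
(5,0): OLD=115758486018353/549755813888 → NEW=255, ERR=-24429246523087/549755813888
(5,1): OLD=3706007746300993/17592186044416 → NEW=255, ERR=-779999695025087/17592186044416
(5,2): OLD=21492349497358299/140737488355328 → NEW=255, ERR=-14395710033250341/140737488355328
(5,3): OLD=698309274497913113/4503599627370496 → NEW=255, ERR=-450108630481563367/4503599627370496
(5,4): OLD=1657608453254606169/9007199254740992 → NEW=255, ERR=-639227356704346791/9007199254740992
(5,5): OLD=22452983256664407341/144115188075855872 → NEW=255, ERR=-14296389702678840019/144115188075855872
Row 0: ......
Row 1: ..#..#
Row 2: #..#..
Row 3: .##.##
Row 4: #.##.#
Row 5: ######

Answer: ......
..#..#
#..#..
.##.##
#.##.#
######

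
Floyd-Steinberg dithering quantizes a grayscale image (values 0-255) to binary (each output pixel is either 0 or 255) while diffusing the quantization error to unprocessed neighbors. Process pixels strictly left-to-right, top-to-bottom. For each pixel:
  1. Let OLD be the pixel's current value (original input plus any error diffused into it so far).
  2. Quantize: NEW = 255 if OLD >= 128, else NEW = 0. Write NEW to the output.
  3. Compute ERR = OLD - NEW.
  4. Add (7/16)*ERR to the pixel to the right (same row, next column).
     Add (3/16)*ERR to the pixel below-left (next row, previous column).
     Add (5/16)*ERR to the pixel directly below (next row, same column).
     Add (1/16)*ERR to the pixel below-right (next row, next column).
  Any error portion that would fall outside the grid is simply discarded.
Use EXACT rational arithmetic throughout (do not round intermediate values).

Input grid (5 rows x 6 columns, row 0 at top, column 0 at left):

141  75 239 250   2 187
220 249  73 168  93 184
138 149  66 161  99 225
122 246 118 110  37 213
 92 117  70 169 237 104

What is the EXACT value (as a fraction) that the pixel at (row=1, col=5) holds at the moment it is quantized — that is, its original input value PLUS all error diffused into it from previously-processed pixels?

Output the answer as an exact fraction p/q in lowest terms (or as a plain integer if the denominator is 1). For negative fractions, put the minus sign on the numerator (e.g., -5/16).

Answer: 24799356849/134217728

Derivation:
(0,0): OLD=141 → NEW=255, ERR=-114
(0,1): OLD=201/8 → NEW=0, ERR=201/8
(0,2): OLD=31999/128 → NEW=255, ERR=-641/128
(0,3): OLD=507513/2048 → NEW=255, ERR=-14727/2048
(0,4): OLD=-37553/32768 → NEW=0, ERR=-37553/32768
(0,5): OLD=97778985/524288 → NEW=255, ERR=-35914455/524288
(1,0): OLD=24203/128 → NEW=255, ERR=-8437/128
(1,1): OLD=225229/1024 → NEW=255, ERR=-35891/1024
(1,2): OLD=1845585/32768 → NEW=0, ERR=1845585/32768
(1,3): OLD=24886141/131072 → NEW=255, ERR=-8537219/131072
(1,4): OLD=426580695/8388608 → NEW=0, ERR=426580695/8388608
(1,5): OLD=24799356849/134217728 → NEW=255, ERR=-9426163791/134217728
Target (1,5): original=184, with diffused error = 24799356849/134217728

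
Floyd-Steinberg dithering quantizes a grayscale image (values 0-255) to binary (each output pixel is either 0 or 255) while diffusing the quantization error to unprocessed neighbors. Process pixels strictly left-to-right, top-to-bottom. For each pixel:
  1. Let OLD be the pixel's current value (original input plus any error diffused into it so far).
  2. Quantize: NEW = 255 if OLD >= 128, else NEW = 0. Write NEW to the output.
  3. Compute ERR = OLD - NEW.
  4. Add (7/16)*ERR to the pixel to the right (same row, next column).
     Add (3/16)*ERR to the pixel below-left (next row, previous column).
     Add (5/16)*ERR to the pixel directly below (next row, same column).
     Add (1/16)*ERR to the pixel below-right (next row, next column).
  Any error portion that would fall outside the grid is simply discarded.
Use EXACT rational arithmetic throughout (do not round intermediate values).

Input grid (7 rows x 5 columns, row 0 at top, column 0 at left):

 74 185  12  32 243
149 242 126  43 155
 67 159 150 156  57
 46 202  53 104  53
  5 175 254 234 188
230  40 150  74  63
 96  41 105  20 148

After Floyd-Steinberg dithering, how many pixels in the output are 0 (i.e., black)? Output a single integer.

Answer: 19

Derivation:
(0,0): OLD=74 → NEW=0, ERR=74
(0,1): OLD=1739/8 → NEW=255, ERR=-301/8
(0,2): OLD=-571/128 → NEW=0, ERR=-571/128
(0,3): OLD=61539/2048 → NEW=0, ERR=61539/2048
(0,4): OLD=8393397/32768 → NEW=255, ERR=37557/32768
(1,0): OLD=21129/128 → NEW=255, ERR=-11511/128
(1,1): OLD=199359/1024 → NEW=255, ERR=-61761/1024
(1,2): OLD=3325995/32768 → NEW=0, ERR=3325995/32768
(1,3): OLD=12678991/131072 → NEW=0, ERR=12678991/131072
(1,4): OLD=418501133/2097152 → NEW=255, ERR=-116272627/2097152
(2,0): OLD=452005/16384 → NEW=0, ERR=452005/16384
(2,1): OLD=86839271/524288 → NEW=255, ERR=-46854169/524288
(2,2): OLD=1316917877/8388608 → NEW=255, ERR=-822177163/8388608
(2,3): OLD=18696185743/134217728 → NEW=255, ERR=-15529334897/134217728
(2,4): OLD=-10522730199/2147483648 → NEW=0, ERR=-10522730199/2147483648
(3,0): OLD=317634261/8388608 → NEW=0, ERR=317634261/8388608
(3,1): OLD=11675991217/67108864 → NEW=255, ERR=-5436769103/67108864
(3,2): OLD=-86654979093/2147483648 → NEW=0, ERR=-86654979093/2147483648
(3,3): OLD=185304450067/4294967296 → NEW=0, ERR=185304450067/4294967296
(3,4): OLD=4337097398783/68719476736 → NEW=0, ERR=4337097398783/68719476736
(4,0): OLD=1763772251/1073741824 → NEW=0, ERR=1763772251/1073741824
(4,1): OLD=4989113402971/34359738368 → NEW=255, ERR=-3772619880869/34359738368
(4,2): OLD=107960920254901/549755813888 → NEW=255, ERR=-32226812286539/549755813888
(4,3): OLD=2033199592156763/8796093022208 → NEW=255, ERR=-209804128506277/8796093022208
(4,4): OLD=28145264760216061/140737488355328 → NEW=255, ERR=-7742794770392579/140737488355328
(5,0): OLD=115408181111793/549755813888 → NEW=255, ERR=-24779551429647/549755813888
(5,1): OLD=-109600057527917/4398046511104 → NEW=0, ERR=-109600057527917/4398046511104
(5,2): OLD=15402874389963947/140737488355328 → NEW=0, ERR=15402874389963947/140737488355328
(5,3): OLD=56547632101355525/562949953421312 → NEW=0, ERR=56547632101355525/562949953421312
(5,4): OLD=795003618125917863/9007199254740992 → NEW=0, ERR=795003618125917863/9007199254740992
(6,0): OLD=5435417211286113/70368744177664 → NEW=0, ERR=5435417211286113/70368744177664
(6,1): OLD=190748682118536239/2251799813685248 → NEW=0, ERR=190748682118536239/2251799813685248
(6,2): OLD=6972950768780058869/36028797018963968 → NEW=255, ERR=-2214392471055752971/36028797018963968
(6,3): OLD=27606889282453751751/576460752303423488 → NEW=0, ERR=27606889282453751751/576460752303423488
(6,4): OLD=1870613219503764855601/9223372036854775808 → NEW=255, ERR=-481346649894202975439/9223372036854775808
Output grid:
  Row 0: .#..#  (3 black, running=3)
  Row 1: ##..#  (2 black, running=5)
  Row 2: .###.  (2 black, running=7)
  Row 3: .#...  (4 black, running=11)
  Row 4: .####  (1 black, running=12)
  Row 5: #....  (4 black, running=16)
  Row 6: ..#.#  (3 black, running=19)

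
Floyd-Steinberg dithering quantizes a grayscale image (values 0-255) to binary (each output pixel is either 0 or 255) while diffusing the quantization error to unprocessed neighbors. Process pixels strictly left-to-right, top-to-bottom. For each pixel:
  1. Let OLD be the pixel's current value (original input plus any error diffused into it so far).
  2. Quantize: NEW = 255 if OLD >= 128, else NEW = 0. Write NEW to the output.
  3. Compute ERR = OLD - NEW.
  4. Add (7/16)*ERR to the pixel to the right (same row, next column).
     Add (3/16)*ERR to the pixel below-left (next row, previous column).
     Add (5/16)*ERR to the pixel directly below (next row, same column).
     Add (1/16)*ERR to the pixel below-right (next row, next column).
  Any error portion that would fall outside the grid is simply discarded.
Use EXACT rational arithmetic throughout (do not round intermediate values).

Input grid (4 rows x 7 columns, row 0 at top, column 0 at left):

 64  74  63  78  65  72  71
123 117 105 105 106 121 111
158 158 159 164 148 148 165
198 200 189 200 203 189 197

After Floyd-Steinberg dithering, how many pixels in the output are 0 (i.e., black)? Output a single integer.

Answer: 13

Derivation:
(0,0): OLD=64 → NEW=0, ERR=64
(0,1): OLD=102 → NEW=0, ERR=102
(0,2): OLD=861/8 → NEW=0, ERR=861/8
(0,3): OLD=16011/128 → NEW=0, ERR=16011/128
(0,4): OLD=245197/2048 → NEW=0, ERR=245197/2048
(0,5): OLD=4075675/32768 → NEW=0, ERR=4075675/32768
(0,6): OLD=65754173/524288 → NEW=0, ERR=65754173/524288
(1,0): OLD=1297/8 → NEW=255, ERR=-743/8
(1,1): OLD=8475/64 → NEW=255, ERR=-7845/64
(1,2): OLD=235179/2048 → NEW=0, ERR=235179/2048
(1,3): OLD=1830945/8192 → NEW=255, ERR=-258015/8192
(1,4): OLD=84291709/524288 → NEW=255, ERR=-49401731/524288
(1,5): OLD=627648201/4194304 → NEW=255, ERR=-441899319/4194304
(1,6): OLD=7507641991/67108864 → NEW=0, ERR=7507641991/67108864
(2,0): OLD=108537/1024 → NEW=0, ERR=108537/1024
(2,1): OLD=5956991/32768 → NEW=255, ERR=-2398849/32768
(2,2): OLD=78271349/524288 → NEW=255, ERR=-55422091/524288
(2,3): OLD=408606453/4194304 → NEW=0, ERR=408606453/4194304
(2,4): OLD=4679243083/33554432 → NEW=255, ERR=-3877137077/33554432
(2,5): OLD=85481429759/1073741824 → NEW=0, ERR=85481429759/1073741824
(2,6): OLD=3920533557289/17179869184 → NEW=255, ERR=-460333084631/17179869184
(3,0): OLD=113978397/524288 → NEW=255, ERR=-19715043/524288
(3,1): OLD=618556525/4194304 → NEW=255, ERR=-450990995/4194304
(3,2): OLD=4114260689/33554432 → NEW=0, ERR=4114260689/33554432
(3,3): OLD=4291870009/16777216 → NEW=255, ERR=13679929/16777216
(3,4): OLD=3234347661469/17179869184 → NEW=255, ERR=-1146518980451/17179869184
(3,5): OLD=23699356246331/137438953472 → NEW=255, ERR=-11347576889029/137438953472
(3,6): OLD=346302842744453/2199023255552 → NEW=255, ERR=-214448087421307/2199023255552
Output grid:
  Row 0: .......  (7 black, running=7)
  Row 1: ##.###.  (2 black, running=9)
  Row 2: .##.#.#  (3 black, running=12)
  Row 3: ##.####  (1 black, running=13)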